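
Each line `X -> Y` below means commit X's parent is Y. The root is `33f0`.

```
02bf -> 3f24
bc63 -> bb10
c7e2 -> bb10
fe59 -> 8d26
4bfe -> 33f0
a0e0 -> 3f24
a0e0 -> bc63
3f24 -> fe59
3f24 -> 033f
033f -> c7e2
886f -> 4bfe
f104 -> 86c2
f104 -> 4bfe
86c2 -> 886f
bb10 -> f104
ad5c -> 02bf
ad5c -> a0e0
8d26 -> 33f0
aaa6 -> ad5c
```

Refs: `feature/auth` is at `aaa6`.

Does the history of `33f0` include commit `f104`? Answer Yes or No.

No

Ancestors of 33f0: {33f0}.
f104 is not in that set, so it is not an ancestor of 33f0.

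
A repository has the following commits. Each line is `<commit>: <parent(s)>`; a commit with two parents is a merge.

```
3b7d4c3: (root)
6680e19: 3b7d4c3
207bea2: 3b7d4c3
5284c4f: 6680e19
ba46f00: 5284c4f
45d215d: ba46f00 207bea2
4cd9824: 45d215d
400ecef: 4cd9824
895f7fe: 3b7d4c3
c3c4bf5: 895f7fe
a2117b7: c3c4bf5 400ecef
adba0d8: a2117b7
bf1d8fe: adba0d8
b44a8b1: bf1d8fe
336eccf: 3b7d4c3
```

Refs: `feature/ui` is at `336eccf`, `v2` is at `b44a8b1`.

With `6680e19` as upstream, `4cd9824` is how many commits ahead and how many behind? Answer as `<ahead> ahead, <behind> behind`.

5 ahead, 0 behind

Reachable from 4cd9824: {207bea2, 3b7d4c3, 45d215d, 4cd9824, 5284c4f, 6680e19, ba46f00}.
Reachable from 6680e19: {3b7d4c3, 6680e19}.
Only in 4cd9824's history (ahead): {207bea2, 45d215d, 4cd9824, 5284c4f, ba46f00} — 5.
Only in 6680e19's history (behind): {} — 0.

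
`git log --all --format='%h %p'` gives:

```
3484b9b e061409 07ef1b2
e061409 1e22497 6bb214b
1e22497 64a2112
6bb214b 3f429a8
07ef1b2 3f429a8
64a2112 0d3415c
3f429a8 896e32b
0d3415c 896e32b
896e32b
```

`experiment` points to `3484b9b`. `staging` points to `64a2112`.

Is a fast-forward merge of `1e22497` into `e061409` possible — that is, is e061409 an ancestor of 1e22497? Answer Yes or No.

A fast-forward from e061409 to 1e22497 is possible iff e061409 is an ancestor of 1e22497.
Ancestors of 1e22497: {0d3415c, 1e22497, 64a2112, 896e32b}.
e061409 is not among them, so fast-forward is not possible.

No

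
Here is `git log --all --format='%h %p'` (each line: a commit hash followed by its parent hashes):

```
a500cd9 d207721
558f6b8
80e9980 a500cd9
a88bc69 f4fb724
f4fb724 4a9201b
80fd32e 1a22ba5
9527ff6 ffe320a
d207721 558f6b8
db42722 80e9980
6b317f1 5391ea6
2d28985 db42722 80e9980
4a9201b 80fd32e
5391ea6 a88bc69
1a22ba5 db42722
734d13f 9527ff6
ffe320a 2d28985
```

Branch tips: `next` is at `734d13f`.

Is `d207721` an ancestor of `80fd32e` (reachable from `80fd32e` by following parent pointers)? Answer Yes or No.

Yes

Ancestors of 80fd32e (commits reachable by following parents): {1a22ba5, 558f6b8, 80e9980, 80fd32e, a500cd9, d207721, db42722}.
d207721 is in that set, so it is an ancestor of 80fd32e.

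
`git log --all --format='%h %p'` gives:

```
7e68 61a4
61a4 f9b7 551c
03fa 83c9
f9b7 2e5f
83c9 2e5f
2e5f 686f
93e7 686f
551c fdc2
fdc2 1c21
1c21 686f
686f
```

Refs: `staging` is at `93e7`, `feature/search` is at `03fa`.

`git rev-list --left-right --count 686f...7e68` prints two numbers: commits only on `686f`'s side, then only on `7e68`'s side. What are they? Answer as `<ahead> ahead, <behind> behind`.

0 ahead, 7 behind

Reachable from 686f: {686f}.
Reachable from 7e68: {1c21, 2e5f, 551c, 61a4, 686f, 7e68, f9b7, fdc2}.
Only in 686f's history (ahead): {} — 0.
Only in 7e68's history (behind): {1c21, 2e5f, 551c, 61a4, 7e68, f9b7, fdc2} — 7.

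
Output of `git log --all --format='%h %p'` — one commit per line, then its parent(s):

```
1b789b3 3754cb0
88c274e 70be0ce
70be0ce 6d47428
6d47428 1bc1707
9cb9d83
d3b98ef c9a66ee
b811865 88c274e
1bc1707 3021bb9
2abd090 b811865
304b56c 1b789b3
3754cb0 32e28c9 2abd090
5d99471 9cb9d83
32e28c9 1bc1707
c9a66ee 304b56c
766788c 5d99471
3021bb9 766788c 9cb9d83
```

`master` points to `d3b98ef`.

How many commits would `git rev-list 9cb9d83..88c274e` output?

Reachable from 88c274e: {1bc1707, 3021bb9, 5d99471, 6d47428, 70be0ce, 766788c, 88c274e, 9cb9d83}.
Reachable from 9cb9d83: {9cb9d83}.
In 88c274e's history but not 9cb9d83's: {1bc1707, 3021bb9, 5d99471, 6d47428, 70be0ce, 766788c, 88c274e} — 7 commits.

7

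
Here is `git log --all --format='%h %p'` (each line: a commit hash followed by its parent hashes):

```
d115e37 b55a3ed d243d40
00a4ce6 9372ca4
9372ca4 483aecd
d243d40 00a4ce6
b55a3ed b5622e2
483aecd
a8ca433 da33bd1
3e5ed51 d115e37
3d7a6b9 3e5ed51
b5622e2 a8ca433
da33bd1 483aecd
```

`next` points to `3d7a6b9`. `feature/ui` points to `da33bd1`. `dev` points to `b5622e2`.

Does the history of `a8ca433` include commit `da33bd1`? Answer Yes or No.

Ancestors of a8ca433 (commits reachable by following parents): {483aecd, a8ca433, da33bd1}.
da33bd1 is in that set, so it is an ancestor of a8ca433.

Yes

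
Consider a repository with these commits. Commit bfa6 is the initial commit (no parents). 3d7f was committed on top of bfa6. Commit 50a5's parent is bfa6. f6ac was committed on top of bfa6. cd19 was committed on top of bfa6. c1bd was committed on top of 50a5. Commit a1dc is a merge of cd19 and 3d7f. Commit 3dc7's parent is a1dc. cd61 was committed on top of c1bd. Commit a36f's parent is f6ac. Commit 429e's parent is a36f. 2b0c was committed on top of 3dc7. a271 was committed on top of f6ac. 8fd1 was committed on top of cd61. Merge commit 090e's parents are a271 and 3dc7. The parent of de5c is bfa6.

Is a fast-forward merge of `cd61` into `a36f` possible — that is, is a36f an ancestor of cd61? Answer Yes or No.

A fast-forward from a36f to cd61 is possible iff a36f is an ancestor of cd61.
Ancestors of cd61: {50a5, bfa6, c1bd, cd61}.
a36f is not among them, so fast-forward is not possible.

No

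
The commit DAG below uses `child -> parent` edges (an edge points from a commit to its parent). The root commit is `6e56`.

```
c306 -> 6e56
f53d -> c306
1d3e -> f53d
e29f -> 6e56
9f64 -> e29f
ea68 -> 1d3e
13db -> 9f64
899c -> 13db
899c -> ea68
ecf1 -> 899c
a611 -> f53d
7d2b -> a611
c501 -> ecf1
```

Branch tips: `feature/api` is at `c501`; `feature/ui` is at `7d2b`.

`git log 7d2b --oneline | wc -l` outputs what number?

5

Walking parent pointers from 7d2b: reachable set = {6e56, 7d2b, a611, c306, f53d}.
That is 5 commits.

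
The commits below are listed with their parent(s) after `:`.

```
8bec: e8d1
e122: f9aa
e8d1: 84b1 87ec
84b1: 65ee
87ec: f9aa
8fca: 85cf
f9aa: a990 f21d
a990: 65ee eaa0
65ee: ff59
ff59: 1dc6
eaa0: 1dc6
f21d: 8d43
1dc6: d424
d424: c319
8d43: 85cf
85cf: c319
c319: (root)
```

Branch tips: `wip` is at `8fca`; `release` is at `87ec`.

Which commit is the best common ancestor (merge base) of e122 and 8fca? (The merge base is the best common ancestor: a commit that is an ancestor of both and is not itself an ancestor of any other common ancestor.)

Ancestors of e122: {1dc6, 65ee, 85cf, 8d43, a990, c319, d424, e122, eaa0, f21d, f9aa, ff59}.
Ancestors of 8fca: {85cf, 8fca, c319}.
Common ancestors: {85cf, c319}.
Among these, 85cf is not an ancestor of any other common ancestor — it is the merge base.

85cf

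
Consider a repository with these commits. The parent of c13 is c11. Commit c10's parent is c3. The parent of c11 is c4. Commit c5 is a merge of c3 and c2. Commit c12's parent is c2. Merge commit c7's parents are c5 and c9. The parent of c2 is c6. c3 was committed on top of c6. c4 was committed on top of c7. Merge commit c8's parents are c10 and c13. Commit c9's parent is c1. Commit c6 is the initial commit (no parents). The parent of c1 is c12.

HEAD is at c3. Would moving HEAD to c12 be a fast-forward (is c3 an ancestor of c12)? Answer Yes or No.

A fast-forward from c3 to c12 is possible iff c3 is an ancestor of c12.
Ancestors of c12: {c12, c2, c6}.
c3 is not among them, so fast-forward is not possible.

No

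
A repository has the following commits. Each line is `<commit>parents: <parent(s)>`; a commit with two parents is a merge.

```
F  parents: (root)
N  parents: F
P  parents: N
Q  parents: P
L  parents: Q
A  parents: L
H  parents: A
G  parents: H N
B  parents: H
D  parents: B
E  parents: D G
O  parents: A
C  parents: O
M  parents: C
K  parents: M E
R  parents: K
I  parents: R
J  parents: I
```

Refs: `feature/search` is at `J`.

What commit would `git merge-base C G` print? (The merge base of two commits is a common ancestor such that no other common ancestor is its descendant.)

A

Ancestors of C: {A, C, F, L, N, O, P, Q}.
Ancestors of G: {A, F, G, H, L, N, P, Q}.
Common ancestors: {A, F, L, N, P, Q}.
Among these, A is not an ancestor of any other common ancestor — it is the merge base.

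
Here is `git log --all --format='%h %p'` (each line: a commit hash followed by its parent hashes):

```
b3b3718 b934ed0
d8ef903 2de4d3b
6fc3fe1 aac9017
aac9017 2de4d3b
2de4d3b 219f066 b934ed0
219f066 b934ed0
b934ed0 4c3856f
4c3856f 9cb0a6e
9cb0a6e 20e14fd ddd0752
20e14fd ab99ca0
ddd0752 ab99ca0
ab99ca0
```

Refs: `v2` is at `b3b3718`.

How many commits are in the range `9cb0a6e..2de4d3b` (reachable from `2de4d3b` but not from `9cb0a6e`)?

Reachable from 2de4d3b: {20e14fd, 219f066, 2de4d3b, 4c3856f, 9cb0a6e, ab99ca0, b934ed0, ddd0752}.
Reachable from 9cb0a6e: {20e14fd, 9cb0a6e, ab99ca0, ddd0752}.
In 2de4d3b's history but not 9cb0a6e's: {219f066, 2de4d3b, 4c3856f, b934ed0} — 4 commits.

4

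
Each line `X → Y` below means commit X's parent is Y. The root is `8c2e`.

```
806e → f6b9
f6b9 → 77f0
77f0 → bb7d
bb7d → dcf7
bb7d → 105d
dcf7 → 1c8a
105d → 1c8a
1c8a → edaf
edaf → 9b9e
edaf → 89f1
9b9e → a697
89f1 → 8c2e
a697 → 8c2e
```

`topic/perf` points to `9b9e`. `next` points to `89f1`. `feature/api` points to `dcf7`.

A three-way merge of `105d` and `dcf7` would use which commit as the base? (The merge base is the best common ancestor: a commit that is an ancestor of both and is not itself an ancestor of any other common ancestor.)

1c8a

Ancestors of 105d: {105d, 1c8a, 89f1, 8c2e, 9b9e, a697, edaf}.
Ancestors of dcf7: {1c8a, 89f1, 8c2e, 9b9e, a697, dcf7, edaf}.
Common ancestors: {1c8a, 89f1, 8c2e, 9b9e, a697, edaf}.
Among these, 1c8a is not an ancestor of any other common ancestor — it is the merge base.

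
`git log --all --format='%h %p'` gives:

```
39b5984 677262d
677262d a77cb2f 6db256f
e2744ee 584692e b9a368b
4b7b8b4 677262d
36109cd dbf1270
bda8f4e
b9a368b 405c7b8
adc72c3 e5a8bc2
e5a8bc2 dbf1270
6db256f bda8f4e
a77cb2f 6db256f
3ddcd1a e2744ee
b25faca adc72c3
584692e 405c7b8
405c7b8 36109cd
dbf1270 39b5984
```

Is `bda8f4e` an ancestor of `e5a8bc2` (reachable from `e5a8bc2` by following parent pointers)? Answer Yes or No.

Yes

Ancestors of e5a8bc2 (commits reachable by following parents): {39b5984, 677262d, 6db256f, a77cb2f, bda8f4e, dbf1270, e5a8bc2}.
bda8f4e is in that set, so it is an ancestor of e5a8bc2.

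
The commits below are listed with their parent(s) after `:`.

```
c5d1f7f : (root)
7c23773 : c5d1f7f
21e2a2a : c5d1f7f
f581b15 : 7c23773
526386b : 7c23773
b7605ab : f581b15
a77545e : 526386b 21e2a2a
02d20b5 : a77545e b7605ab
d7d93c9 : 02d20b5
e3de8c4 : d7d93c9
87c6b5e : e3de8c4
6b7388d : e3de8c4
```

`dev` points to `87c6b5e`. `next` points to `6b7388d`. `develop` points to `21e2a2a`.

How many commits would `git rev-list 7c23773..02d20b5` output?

6

Reachable from 02d20b5: {02d20b5, 21e2a2a, 526386b, 7c23773, a77545e, b7605ab, c5d1f7f, f581b15}.
Reachable from 7c23773: {7c23773, c5d1f7f}.
In 02d20b5's history but not 7c23773's: {02d20b5, 21e2a2a, 526386b, a77545e, b7605ab, f581b15} — 6 commits.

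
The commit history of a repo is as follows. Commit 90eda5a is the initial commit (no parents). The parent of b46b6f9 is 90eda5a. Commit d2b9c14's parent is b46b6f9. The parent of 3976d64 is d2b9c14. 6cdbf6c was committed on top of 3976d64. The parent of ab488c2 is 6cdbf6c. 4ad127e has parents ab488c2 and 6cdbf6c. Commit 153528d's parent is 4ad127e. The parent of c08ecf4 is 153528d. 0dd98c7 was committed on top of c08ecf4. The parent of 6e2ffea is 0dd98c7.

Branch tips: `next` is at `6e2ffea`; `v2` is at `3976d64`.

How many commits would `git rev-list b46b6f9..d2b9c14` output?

1

Reachable from d2b9c14: {90eda5a, b46b6f9, d2b9c14}.
Reachable from b46b6f9: {90eda5a, b46b6f9}.
In d2b9c14's history but not b46b6f9's: {d2b9c14} — 1 commit.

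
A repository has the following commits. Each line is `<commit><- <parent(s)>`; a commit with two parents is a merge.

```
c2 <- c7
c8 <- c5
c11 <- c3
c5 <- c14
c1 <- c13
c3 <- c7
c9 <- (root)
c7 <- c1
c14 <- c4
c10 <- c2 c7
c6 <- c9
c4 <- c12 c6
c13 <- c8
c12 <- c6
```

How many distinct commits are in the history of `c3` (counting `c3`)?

11

Walking parent pointers from c3: reachable set = {c1, c12, c13, c14, c3, c4, c5, c6, c7, c8, c9}.
That is 11 commits.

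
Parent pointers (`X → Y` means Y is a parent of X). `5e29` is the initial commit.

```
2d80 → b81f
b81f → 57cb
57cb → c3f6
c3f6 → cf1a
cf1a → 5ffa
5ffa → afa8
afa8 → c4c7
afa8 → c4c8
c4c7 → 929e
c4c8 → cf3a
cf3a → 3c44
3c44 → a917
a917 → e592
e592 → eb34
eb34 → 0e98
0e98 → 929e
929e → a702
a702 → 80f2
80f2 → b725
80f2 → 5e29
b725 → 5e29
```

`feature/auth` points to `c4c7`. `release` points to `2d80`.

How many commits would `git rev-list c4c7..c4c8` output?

7

Reachable from c4c8: {0e98, 3c44, 5e29, 80f2, 929e, a702, a917, b725, c4c8, cf3a, e592, eb34}.
Reachable from c4c7: {5e29, 80f2, 929e, a702, b725, c4c7}.
In c4c8's history but not c4c7's: {0e98, 3c44, a917, c4c8, cf3a, e592, eb34} — 7 commits.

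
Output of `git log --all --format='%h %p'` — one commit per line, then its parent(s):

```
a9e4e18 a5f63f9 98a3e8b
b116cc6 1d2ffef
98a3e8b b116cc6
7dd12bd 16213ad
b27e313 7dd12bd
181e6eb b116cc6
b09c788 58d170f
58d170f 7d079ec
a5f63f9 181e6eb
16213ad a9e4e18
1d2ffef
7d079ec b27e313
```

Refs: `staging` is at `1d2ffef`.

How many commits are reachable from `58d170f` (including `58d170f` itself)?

11

Walking parent pointers from 58d170f: reachable set = {16213ad, 181e6eb, 1d2ffef, 58d170f, 7d079ec, 7dd12bd, 98a3e8b, a5f63f9, a9e4e18, b116cc6, b27e313}.
That is 11 commits.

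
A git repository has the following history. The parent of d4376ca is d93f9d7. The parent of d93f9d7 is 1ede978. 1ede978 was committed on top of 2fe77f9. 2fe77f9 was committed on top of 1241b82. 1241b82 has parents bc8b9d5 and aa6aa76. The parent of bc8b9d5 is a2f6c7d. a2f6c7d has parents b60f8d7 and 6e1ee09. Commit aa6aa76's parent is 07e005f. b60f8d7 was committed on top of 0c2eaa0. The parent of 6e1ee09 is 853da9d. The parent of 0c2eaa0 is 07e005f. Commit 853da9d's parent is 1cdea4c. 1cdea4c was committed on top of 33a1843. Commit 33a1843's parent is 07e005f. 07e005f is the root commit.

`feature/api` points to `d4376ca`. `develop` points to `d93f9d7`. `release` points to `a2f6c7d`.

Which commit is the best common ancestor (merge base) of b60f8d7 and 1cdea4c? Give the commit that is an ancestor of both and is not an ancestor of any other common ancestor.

Ancestors of b60f8d7: {07e005f, 0c2eaa0, b60f8d7}.
Ancestors of 1cdea4c: {07e005f, 1cdea4c, 33a1843}.
Common ancestors: {07e005f}.
The only common ancestor is 07e005f, so it is the merge base.

07e005f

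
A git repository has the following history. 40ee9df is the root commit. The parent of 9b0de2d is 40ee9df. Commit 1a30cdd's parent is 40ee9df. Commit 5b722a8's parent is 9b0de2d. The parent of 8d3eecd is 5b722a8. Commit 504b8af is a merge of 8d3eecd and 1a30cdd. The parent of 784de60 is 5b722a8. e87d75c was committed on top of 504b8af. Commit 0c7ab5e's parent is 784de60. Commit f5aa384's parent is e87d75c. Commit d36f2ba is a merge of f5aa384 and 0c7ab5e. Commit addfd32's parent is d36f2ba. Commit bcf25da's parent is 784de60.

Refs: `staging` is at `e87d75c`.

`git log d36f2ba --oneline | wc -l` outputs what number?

11

Walking parent pointers from d36f2ba: reachable set = {0c7ab5e, 1a30cdd, 40ee9df, 504b8af, 5b722a8, 784de60, 8d3eecd, 9b0de2d, d36f2ba, e87d75c, f5aa384}.
That is 11 commits.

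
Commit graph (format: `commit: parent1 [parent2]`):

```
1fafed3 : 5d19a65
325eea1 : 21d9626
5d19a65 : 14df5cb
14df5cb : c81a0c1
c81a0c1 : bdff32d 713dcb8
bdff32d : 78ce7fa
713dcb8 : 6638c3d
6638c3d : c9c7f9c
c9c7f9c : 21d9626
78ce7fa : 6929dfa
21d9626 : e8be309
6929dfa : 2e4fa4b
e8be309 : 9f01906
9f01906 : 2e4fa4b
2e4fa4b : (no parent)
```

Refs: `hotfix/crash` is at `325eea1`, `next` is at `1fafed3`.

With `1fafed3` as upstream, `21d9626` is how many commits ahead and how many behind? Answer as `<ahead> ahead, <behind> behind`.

0 ahead, 10 behind

Reachable from 21d9626: {21d9626, 2e4fa4b, 9f01906, e8be309}.
Reachable from 1fafed3: {14df5cb, 1fafed3, 21d9626, 2e4fa4b, 5d19a65, 6638c3d, 6929dfa, 713dcb8, 78ce7fa, 9f01906, bdff32d, c81a0c1, c9c7f9c, e8be309}.
Only in 21d9626's history (ahead): {} — 0.
Only in 1fafed3's history (behind): {14df5cb, 1fafed3, 5d19a65, 6638c3d, 6929dfa, 713dcb8, 78ce7fa, bdff32d, c81a0c1, c9c7f9c} — 10.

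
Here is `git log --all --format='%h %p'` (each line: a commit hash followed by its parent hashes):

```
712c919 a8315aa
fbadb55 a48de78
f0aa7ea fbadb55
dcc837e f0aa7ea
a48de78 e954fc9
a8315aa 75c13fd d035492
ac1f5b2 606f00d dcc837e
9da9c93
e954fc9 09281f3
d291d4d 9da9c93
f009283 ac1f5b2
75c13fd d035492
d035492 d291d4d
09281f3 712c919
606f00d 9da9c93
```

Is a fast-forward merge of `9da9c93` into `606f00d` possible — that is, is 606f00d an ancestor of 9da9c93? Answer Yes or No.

No

A fast-forward from 606f00d to 9da9c93 is possible iff 606f00d is an ancestor of 9da9c93.
Ancestors of 9da9c93: {9da9c93}.
606f00d is not among them, so fast-forward is not possible.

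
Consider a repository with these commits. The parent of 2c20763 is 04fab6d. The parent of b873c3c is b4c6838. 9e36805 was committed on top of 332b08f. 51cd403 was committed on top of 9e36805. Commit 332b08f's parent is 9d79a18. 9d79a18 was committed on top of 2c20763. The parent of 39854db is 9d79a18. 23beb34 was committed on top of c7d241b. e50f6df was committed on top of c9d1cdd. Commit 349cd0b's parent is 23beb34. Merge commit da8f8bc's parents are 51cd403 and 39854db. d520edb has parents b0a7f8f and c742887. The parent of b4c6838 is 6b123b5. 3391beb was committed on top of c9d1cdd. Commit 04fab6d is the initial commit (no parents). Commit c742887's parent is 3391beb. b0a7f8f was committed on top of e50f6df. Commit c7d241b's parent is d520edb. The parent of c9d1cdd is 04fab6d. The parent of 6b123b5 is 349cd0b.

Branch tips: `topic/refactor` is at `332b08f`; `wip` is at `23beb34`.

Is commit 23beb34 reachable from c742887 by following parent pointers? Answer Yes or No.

Ancestors of c742887: {04fab6d, 3391beb, c742887, c9d1cdd}.
23beb34 is not in that set, so it is not an ancestor of c742887.

No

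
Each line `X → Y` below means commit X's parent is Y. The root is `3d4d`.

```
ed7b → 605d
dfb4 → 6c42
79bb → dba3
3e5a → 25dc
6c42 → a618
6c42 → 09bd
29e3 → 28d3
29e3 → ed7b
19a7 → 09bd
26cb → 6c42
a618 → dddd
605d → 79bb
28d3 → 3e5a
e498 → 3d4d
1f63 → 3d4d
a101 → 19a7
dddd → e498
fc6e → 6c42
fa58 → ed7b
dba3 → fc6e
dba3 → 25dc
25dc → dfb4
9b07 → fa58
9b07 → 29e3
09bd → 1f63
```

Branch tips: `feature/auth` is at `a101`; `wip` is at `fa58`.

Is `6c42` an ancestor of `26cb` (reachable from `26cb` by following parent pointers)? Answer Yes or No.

Yes

Ancestors of 26cb (commits reachable by following parents): {09bd, 1f63, 26cb, 3d4d, 6c42, a618, dddd, e498}.
6c42 is in that set, so it is an ancestor of 26cb.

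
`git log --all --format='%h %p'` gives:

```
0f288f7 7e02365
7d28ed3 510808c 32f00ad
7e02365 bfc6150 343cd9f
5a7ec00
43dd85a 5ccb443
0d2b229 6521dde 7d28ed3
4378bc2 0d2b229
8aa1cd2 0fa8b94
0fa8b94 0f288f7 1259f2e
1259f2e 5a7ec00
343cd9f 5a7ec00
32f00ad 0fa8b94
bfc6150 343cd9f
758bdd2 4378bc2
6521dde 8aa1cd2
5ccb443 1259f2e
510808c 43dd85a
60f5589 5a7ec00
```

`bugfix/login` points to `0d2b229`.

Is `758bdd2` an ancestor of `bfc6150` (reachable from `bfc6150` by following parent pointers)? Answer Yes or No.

No

Ancestors of bfc6150: {343cd9f, 5a7ec00, bfc6150}.
758bdd2 is not in that set, so it is not an ancestor of bfc6150.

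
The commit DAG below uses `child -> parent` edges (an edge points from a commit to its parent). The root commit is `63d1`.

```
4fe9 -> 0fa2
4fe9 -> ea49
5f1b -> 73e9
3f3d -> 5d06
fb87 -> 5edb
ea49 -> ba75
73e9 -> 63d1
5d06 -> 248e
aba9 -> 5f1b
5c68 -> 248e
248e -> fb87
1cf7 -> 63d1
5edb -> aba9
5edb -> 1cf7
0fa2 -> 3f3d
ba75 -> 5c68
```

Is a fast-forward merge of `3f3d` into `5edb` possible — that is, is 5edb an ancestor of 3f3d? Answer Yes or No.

Yes

A fast-forward from 5edb to 3f3d is possible iff 5edb is an ancestor of 3f3d.
Ancestors of 3f3d: {1cf7, 248e, 3f3d, 5d06, 5edb, 5f1b, 63d1, 73e9, aba9, fb87}.
5edb is among them, so fast-forward is possible.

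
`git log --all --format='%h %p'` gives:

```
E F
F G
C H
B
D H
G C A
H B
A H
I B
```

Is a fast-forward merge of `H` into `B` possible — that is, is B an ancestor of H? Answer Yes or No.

Yes

A fast-forward from B to H is possible iff B is an ancestor of H.
Ancestors of H: {B, H}.
B is among them, so fast-forward is possible.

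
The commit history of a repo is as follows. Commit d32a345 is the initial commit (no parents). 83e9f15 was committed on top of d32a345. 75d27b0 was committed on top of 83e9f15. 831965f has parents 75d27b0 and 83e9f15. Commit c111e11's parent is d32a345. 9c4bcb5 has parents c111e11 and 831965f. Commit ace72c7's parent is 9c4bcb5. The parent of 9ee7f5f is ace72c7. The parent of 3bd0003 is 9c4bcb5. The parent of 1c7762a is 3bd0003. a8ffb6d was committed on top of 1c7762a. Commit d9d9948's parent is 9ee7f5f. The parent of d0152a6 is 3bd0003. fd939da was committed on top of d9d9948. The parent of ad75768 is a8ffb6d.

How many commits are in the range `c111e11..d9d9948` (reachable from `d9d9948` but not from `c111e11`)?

7

Reachable from d9d9948: {75d27b0, 831965f, 83e9f15, 9c4bcb5, 9ee7f5f, ace72c7, c111e11, d32a345, d9d9948}.
Reachable from c111e11: {c111e11, d32a345}.
In d9d9948's history but not c111e11's: {75d27b0, 831965f, 83e9f15, 9c4bcb5, 9ee7f5f, ace72c7, d9d9948} — 7 commits.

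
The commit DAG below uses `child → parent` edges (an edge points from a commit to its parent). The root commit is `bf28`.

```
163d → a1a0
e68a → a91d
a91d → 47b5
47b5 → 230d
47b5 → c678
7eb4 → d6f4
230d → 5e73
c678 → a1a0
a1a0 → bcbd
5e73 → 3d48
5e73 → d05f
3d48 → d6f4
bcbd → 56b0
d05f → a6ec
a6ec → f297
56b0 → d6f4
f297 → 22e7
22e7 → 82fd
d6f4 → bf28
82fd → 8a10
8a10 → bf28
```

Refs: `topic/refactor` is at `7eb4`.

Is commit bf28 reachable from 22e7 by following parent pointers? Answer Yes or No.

Ancestors of 22e7 (commits reachable by following parents): {22e7, 82fd, 8a10, bf28}.
bf28 is in that set, so it is an ancestor of 22e7.

Yes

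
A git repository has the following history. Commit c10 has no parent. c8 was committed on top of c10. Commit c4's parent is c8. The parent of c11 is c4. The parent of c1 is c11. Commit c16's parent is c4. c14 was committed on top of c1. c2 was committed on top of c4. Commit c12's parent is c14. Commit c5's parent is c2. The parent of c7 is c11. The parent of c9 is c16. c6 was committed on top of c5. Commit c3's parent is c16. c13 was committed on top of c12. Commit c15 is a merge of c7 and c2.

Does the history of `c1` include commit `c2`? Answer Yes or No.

Ancestors of c1: {c1, c10, c11, c4, c8}.
c2 is not in that set, so it is not an ancestor of c1.

No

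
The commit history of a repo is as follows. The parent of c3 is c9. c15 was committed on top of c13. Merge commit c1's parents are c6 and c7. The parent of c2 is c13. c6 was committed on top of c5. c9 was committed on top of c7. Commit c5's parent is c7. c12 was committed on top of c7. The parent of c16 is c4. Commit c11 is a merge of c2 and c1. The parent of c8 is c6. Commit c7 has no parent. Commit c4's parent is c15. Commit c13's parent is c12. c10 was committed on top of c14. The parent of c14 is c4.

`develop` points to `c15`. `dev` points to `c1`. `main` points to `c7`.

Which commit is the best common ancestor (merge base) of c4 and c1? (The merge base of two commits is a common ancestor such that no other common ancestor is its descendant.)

Ancestors of c4: {c12, c13, c15, c4, c7}.
Ancestors of c1: {c1, c5, c6, c7}.
Common ancestors: {c7}.
The only common ancestor is c7, so it is the merge base.

c7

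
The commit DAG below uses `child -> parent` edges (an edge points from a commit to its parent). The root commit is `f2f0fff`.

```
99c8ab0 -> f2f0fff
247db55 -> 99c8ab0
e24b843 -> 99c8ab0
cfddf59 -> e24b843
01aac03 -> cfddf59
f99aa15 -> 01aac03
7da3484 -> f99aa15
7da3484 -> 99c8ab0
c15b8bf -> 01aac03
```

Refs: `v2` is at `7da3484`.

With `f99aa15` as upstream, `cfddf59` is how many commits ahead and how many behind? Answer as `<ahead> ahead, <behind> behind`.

Reachable from cfddf59: {99c8ab0, cfddf59, e24b843, f2f0fff}.
Reachable from f99aa15: {01aac03, 99c8ab0, cfddf59, e24b843, f2f0fff, f99aa15}.
Only in cfddf59's history (ahead): {} — 0.
Only in f99aa15's history (behind): {01aac03, f99aa15} — 2.

0 ahead, 2 behind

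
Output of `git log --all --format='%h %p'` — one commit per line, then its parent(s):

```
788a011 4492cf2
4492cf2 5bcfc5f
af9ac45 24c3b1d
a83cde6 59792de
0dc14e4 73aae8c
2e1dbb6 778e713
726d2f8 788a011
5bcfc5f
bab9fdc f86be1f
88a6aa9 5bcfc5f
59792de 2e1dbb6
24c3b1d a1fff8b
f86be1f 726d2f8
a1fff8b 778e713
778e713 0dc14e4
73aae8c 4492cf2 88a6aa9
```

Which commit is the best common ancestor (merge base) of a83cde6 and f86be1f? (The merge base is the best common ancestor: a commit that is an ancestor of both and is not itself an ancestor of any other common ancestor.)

Ancestors of a83cde6: {0dc14e4, 2e1dbb6, 4492cf2, 59792de, 5bcfc5f, 73aae8c, 778e713, 88a6aa9, a83cde6}.
Ancestors of f86be1f: {4492cf2, 5bcfc5f, 726d2f8, 788a011, f86be1f}.
Common ancestors: {4492cf2, 5bcfc5f}.
Among these, 4492cf2 is not an ancestor of any other common ancestor — it is the merge base.

4492cf2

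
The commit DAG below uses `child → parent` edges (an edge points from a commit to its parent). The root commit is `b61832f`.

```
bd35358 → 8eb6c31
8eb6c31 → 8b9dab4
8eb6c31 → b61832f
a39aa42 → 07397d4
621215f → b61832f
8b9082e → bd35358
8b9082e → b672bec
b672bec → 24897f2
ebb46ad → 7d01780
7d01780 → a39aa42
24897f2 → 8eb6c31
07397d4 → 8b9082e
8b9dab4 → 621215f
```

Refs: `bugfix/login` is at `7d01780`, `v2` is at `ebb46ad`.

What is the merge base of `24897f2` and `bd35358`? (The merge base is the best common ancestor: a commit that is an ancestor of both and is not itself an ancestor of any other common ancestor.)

8eb6c31

Ancestors of 24897f2: {24897f2, 621215f, 8b9dab4, 8eb6c31, b61832f}.
Ancestors of bd35358: {621215f, 8b9dab4, 8eb6c31, b61832f, bd35358}.
Common ancestors: {621215f, 8b9dab4, 8eb6c31, b61832f}.
Among these, 8eb6c31 is not an ancestor of any other common ancestor — it is the merge base.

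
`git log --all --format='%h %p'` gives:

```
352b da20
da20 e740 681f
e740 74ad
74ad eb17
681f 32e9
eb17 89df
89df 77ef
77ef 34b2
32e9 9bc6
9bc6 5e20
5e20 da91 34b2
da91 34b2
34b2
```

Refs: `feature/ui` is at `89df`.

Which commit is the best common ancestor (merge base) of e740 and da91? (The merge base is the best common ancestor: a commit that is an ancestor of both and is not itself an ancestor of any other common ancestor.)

Ancestors of e740: {34b2, 74ad, 77ef, 89df, e740, eb17}.
Ancestors of da91: {34b2, da91}.
Common ancestors: {34b2}.
The only common ancestor is 34b2, so it is the merge base.

34b2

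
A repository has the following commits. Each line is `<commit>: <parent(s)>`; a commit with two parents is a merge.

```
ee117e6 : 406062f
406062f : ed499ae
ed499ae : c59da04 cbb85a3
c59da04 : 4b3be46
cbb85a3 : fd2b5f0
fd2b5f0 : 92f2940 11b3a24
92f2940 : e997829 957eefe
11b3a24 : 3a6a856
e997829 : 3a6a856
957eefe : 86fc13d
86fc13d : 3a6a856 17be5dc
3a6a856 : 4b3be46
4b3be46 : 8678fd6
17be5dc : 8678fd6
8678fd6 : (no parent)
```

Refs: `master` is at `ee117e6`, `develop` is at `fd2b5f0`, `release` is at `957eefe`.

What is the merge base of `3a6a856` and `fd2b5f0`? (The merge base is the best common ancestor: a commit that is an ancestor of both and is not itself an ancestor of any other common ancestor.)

Ancestors of 3a6a856: {3a6a856, 4b3be46, 8678fd6}.
Ancestors of fd2b5f0: {11b3a24, 17be5dc, 3a6a856, 4b3be46, 8678fd6, 86fc13d, 92f2940, 957eefe, e997829, fd2b5f0}.
Common ancestors: {3a6a856, 4b3be46, 8678fd6}.
Among these, 3a6a856 is not an ancestor of any other common ancestor — it is the merge base.

3a6a856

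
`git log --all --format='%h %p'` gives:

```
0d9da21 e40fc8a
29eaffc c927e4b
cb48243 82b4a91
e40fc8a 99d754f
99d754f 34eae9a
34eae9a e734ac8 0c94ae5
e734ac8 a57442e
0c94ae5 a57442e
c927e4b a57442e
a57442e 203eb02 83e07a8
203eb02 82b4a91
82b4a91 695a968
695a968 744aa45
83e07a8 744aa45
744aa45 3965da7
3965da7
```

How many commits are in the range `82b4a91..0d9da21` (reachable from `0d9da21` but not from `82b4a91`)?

9

Reachable from 0d9da21: {0c94ae5, 0d9da21, 203eb02, 34eae9a, 3965da7, 695a968, 744aa45, 82b4a91, 83e07a8, 99d754f, a57442e, e40fc8a, e734ac8}.
Reachable from 82b4a91: {3965da7, 695a968, 744aa45, 82b4a91}.
In 0d9da21's history but not 82b4a91's: {0c94ae5, 0d9da21, 203eb02, 34eae9a, 83e07a8, 99d754f, a57442e, e40fc8a, e734ac8} — 9 commits.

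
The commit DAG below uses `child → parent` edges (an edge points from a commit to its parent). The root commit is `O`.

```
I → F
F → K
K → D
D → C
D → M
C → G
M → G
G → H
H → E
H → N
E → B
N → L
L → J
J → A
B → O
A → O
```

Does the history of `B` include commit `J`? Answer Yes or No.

Ancestors of B: {B, O}.
J is not in that set, so it is not an ancestor of B.

No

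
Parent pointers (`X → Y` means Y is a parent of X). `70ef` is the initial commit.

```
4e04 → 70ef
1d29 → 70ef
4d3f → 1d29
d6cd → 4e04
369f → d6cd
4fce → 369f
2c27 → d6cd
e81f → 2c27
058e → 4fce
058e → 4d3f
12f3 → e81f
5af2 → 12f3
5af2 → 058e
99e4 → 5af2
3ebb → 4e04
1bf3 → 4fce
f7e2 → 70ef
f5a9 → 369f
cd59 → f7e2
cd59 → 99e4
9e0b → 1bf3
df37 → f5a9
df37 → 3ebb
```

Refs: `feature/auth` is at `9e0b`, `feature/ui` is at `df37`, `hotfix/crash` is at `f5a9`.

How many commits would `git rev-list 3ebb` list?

Walking parent pointers from 3ebb: reachable set = {3ebb, 4e04, 70ef}.
That is 3 commits.

3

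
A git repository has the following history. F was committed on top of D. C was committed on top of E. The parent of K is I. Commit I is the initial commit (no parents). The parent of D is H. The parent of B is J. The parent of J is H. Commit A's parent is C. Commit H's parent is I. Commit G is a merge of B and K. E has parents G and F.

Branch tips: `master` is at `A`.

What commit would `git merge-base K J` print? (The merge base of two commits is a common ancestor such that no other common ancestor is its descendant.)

Ancestors of K: {I, K}.
Ancestors of J: {H, I, J}.
Common ancestors: {I}.
The only common ancestor is I, so it is the merge base.

I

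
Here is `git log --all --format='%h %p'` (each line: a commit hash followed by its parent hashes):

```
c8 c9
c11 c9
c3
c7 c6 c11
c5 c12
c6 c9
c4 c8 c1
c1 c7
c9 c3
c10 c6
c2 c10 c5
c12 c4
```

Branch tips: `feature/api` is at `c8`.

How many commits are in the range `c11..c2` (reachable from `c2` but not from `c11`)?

9

Reachable from c2: {c1, c10, c11, c12, c2, c3, c4, c5, c6, c7, c8, c9}.
Reachable from c11: {c11, c3, c9}.
In c2's history but not c11's: {c1, c10, c12, c2, c4, c5, c6, c7, c8} — 9 commits.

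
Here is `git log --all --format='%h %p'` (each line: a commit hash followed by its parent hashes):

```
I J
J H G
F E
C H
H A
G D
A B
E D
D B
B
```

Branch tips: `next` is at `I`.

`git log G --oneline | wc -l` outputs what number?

3

Walking parent pointers from G: reachable set = {B, D, G}.
That is 3 commits.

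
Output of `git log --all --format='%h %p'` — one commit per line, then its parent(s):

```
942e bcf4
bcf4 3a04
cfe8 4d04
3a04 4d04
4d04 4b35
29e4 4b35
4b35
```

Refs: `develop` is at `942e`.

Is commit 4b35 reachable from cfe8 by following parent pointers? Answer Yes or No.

Yes

Ancestors of cfe8 (commits reachable by following parents): {4b35, 4d04, cfe8}.
4b35 is in that set, so it is an ancestor of cfe8.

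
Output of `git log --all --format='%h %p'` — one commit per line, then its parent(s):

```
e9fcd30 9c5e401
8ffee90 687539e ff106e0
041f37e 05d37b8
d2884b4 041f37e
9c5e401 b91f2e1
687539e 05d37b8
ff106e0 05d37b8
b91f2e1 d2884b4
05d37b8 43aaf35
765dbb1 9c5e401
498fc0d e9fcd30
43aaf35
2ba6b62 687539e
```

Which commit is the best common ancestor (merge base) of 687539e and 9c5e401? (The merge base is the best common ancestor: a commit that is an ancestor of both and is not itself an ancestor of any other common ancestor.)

05d37b8

Ancestors of 687539e: {05d37b8, 43aaf35, 687539e}.
Ancestors of 9c5e401: {041f37e, 05d37b8, 43aaf35, 9c5e401, b91f2e1, d2884b4}.
Common ancestors: {05d37b8, 43aaf35}.
Among these, 05d37b8 is not an ancestor of any other common ancestor — it is the merge base.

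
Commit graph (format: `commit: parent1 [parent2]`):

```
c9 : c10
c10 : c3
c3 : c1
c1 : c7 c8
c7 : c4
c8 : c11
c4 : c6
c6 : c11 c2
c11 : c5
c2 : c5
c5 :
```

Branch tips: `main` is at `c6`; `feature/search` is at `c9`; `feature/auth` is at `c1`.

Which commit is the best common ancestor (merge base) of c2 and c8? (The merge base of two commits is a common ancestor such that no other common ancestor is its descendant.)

Ancestors of c2: {c2, c5}.
Ancestors of c8: {c11, c5, c8}.
Common ancestors: {c5}.
The only common ancestor is c5, so it is the merge base.

c5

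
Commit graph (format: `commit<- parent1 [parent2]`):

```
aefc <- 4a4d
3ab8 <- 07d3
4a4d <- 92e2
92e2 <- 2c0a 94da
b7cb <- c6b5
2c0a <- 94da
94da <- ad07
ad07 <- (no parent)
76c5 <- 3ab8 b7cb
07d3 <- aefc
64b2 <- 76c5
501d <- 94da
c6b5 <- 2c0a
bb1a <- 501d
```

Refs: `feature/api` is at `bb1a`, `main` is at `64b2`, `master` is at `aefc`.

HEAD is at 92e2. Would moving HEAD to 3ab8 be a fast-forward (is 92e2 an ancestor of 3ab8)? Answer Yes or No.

A fast-forward from 92e2 to 3ab8 is possible iff 92e2 is an ancestor of 3ab8.
Ancestors of 3ab8: {07d3, 2c0a, 3ab8, 4a4d, 92e2, 94da, ad07, aefc}.
92e2 is among them, so fast-forward is possible.

Yes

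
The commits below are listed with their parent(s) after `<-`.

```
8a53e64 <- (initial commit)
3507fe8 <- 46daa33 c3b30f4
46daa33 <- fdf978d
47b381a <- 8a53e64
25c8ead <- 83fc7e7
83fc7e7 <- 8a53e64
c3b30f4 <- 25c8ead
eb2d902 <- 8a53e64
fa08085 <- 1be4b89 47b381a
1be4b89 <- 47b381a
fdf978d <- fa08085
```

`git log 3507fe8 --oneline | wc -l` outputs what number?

Walking parent pointers from 3507fe8: reachable set = {1be4b89, 25c8ead, 3507fe8, 46daa33, 47b381a, 83fc7e7, 8a53e64, c3b30f4, fa08085, fdf978d}.
That is 10 commits.

10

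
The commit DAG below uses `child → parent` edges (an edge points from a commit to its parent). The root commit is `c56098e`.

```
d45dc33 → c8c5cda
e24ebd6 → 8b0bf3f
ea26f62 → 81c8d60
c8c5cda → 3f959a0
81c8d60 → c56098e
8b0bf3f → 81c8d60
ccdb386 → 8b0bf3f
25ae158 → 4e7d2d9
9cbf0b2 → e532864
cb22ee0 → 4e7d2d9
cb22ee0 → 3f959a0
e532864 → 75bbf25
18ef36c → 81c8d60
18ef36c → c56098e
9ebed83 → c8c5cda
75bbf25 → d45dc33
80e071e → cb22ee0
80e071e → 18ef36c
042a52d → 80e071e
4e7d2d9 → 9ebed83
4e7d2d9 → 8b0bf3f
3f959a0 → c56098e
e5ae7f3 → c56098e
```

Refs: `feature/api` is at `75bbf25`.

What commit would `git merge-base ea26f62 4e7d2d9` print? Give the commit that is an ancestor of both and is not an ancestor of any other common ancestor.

81c8d60

Ancestors of ea26f62: {81c8d60, c56098e, ea26f62}.
Ancestors of 4e7d2d9: {3f959a0, 4e7d2d9, 81c8d60, 8b0bf3f, 9ebed83, c56098e, c8c5cda}.
Common ancestors: {81c8d60, c56098e}.
Among these, 81c8d60 is not an ancestor of any other common ancestor — it is the merge base.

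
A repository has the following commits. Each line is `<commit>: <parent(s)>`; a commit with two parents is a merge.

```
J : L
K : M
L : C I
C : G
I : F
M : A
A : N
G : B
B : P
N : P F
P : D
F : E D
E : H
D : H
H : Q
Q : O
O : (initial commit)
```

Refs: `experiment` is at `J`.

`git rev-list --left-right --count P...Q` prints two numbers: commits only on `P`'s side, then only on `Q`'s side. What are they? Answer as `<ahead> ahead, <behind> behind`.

3 ahead, 0 behind

Reachable from P: {D, H, O, P, Q}.
Reachable from Q: {O, Q}.
Only in P's history (ahead): {D, H, P} — 3.
Only in Q's history (behind): {} — 0.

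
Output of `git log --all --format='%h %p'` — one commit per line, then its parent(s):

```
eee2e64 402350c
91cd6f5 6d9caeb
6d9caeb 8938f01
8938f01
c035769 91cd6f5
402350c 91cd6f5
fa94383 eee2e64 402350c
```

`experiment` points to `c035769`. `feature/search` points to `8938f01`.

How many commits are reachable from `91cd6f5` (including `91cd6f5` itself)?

3

Walking parent pointers from 91cd6f5: reachable set = {6d9caeb, 8938f01, 91cd6f5}.
That is 3 commits.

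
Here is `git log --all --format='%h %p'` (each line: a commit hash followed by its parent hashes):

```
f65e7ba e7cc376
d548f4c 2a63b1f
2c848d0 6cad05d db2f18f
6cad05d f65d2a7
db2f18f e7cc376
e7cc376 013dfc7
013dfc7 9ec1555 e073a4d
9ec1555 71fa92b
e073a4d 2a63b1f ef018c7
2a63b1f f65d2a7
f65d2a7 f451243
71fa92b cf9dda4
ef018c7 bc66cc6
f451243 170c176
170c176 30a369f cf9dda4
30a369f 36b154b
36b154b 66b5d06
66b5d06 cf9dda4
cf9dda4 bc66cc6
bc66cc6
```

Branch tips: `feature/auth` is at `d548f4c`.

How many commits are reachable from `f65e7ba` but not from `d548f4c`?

7

Reachable from f65e7ba: {013dfc7, 170c176, 2a63b1f, 30a369f, 36b154b, 66b5d06, 71fa92b, 9ec1555, bc66cc6, cf9dda4, e073a4d, e7cc376, ef018c7, f451243, f65d2a7, f65e7ba}.
Reachable from d548f4c: {170c176, 2a63b1f, 30a369f, 36b154b, 66b5d06, bc66cc6, cf9dda4, d548f4c, f451243, f65d2a7}.
In f65e7ba's history but not d548f4c's: {013dfc7, 71fa92b, 9ec1555, e073a4d, e7cc376, ef018c7, f65e7ba} — 7 commits.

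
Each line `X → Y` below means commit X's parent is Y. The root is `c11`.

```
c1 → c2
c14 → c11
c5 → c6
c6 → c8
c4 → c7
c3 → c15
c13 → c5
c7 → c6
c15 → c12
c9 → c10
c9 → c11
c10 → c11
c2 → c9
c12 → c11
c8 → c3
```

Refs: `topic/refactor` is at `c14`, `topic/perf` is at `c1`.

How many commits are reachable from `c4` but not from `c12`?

6

Reachable from c4: {c11, c12, c15, c3, c4, c6, c7, c8}.
Reachable from c12: {c11, c12}.
In c4's history but not c12's: {c15, c3, c4, c6, c7, c8} — 6 commits.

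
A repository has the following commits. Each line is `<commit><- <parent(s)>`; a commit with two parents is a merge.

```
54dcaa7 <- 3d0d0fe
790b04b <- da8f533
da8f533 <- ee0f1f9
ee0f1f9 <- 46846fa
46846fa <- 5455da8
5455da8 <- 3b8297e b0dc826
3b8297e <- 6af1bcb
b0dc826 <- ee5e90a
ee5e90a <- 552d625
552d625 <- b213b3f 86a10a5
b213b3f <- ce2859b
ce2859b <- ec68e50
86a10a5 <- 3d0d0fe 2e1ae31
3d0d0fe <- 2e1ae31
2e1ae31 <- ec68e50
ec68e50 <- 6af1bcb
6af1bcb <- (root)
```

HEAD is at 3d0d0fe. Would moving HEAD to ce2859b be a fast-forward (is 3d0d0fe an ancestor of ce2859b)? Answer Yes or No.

A fast-forward from 3d0d0fe to ce2859b is possible iff 3d0d0fe is an ancestor of ce2859b.
Ancestors of ce2859b: {6af1bcb, ce2859b, ec68e50}.
3d0d0fe is not among them, so fast-forward is not possible.

No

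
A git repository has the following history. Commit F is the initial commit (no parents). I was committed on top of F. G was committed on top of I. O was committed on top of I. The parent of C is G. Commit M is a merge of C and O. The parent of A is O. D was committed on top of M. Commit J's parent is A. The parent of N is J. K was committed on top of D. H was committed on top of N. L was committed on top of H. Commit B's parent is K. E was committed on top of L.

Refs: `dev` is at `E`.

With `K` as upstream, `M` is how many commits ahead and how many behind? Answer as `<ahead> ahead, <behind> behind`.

Reachable from M: {C, F, G, I, M, O}.
Reachable from K: {C, D, F, G, I, K, M, O}.
Only in M's history (ahead): {} — 0.
Only in K's history (behind): {D, K} — 2.

0 ahead, 2 behind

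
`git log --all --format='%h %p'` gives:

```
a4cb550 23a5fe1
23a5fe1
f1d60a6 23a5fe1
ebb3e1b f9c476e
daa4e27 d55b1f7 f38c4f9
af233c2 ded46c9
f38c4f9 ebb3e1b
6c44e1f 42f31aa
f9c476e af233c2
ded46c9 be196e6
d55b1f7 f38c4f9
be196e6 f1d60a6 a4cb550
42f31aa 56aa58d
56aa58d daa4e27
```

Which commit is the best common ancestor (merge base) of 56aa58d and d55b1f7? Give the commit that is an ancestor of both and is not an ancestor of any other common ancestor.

Ancestors of 56aa58d: {23a5fe1, 56aa58d, a4cb550, af233c2, be196e6, d55b1f7, daa4e27, ded46c9, ebb3e1b, f1d60a6, f38c4f9, f9c476e}.
Ancestors of d55b1f7: {23a5fe1, a4cb550, af233c2, be196e6, d55b1f7, ded46c9, ebb3e1b, f1d60a6, f38c4f9, f9c476e}.
Common ancestors: {23a5fe1, a4cb550, af233c2, be196e6, d55b1f7, ded46c9, ebb3e1b, f1d60a6, f38c4f9, f9c476e}.
Among these, d55b1f7 is not an ancestor of any other common ancestor — it is the merge base.

d55b1f7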